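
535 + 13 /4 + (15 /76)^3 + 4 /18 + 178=2830657367 /3950784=716.48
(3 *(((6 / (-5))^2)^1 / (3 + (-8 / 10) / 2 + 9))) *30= 324 / 29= 11.17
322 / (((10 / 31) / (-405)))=-404271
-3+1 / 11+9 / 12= -95 / 44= -2.16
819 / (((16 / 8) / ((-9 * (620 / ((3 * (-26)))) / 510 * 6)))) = 5859 / 17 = 344.65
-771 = -771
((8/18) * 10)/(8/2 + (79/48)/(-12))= 512/445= 1.15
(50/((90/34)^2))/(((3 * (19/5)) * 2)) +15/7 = 79370/32319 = 2.46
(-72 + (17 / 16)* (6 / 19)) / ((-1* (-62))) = -10893 / 9424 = -1.16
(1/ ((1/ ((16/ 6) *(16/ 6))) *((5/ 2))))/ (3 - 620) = -128/ 27765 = -0.00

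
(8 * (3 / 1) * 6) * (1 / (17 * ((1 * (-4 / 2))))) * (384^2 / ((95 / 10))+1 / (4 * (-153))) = -360972250 / 5491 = -65738.89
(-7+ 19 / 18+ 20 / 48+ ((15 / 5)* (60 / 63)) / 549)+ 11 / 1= 84199 / 15372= 5.48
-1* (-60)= 60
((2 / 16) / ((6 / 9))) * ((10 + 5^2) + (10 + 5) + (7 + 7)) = 12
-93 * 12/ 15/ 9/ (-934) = 62/ 7005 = 0.01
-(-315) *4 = 1260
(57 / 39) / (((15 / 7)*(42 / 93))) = 589 / 390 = 1.51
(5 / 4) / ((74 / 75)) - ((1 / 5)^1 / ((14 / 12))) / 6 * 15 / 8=1257 / 1036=1.21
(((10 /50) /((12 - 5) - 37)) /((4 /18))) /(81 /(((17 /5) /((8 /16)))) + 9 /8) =-34 /14775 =-0.00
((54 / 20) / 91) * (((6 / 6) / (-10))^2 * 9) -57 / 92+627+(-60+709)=2669376839 / 2093000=1275.38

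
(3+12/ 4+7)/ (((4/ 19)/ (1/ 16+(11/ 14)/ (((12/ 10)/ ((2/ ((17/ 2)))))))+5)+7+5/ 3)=916617/ 1032167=0.89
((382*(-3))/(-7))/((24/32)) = 1528/7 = 218.29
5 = 5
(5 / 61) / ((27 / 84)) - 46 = -25114 / 549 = -45.74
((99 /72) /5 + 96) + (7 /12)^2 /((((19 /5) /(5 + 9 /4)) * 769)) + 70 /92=93915298891 /967832640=97.04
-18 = -18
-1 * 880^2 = -774400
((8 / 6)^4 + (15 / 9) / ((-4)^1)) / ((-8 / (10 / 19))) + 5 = 4.82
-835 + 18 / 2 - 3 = -829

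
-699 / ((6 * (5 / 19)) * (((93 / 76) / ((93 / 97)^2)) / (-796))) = 12453434328 / 47045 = 264713.24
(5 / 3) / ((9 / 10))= 50 / 27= 1.85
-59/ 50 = -1.18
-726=-726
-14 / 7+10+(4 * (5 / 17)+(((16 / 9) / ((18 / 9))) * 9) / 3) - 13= -59 / 51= -1.16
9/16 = 0.56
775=775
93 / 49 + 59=2984 / 49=60.90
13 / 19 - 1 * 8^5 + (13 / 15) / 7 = -65370548 / 1995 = -32767.19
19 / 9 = 2.11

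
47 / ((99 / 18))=94 / 11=8.55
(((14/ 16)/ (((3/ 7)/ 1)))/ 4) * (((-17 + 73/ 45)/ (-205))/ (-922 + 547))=-8477/ 83025000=-0.00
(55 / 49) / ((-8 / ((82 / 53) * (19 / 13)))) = -42845 / 135044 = -0.32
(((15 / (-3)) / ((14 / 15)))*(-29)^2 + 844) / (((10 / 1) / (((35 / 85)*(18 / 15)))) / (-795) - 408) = 24450543 / 2724794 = 8.97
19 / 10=1.90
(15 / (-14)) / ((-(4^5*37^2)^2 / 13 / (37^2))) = 195 / 20097007616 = 0.00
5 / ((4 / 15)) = 75 / 4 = 18.75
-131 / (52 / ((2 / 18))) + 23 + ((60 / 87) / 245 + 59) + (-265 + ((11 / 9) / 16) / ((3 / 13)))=-1459971197 / 7980336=-182.95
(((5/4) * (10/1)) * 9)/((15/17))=127.50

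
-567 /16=-35.44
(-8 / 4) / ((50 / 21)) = -21 / 25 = -0.84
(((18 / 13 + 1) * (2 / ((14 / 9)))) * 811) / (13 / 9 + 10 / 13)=2036421 / 1813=1123.23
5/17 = 0.29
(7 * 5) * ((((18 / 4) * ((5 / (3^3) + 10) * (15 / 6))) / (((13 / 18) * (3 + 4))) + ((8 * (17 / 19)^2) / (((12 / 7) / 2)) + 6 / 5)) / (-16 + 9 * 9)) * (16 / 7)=38.57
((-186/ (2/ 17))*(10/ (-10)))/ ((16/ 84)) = 33201/ 4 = 8300.25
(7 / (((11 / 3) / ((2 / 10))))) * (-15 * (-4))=252 / 11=22.91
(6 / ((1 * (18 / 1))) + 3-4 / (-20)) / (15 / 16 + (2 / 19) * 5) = 16112 / 6675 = 2.41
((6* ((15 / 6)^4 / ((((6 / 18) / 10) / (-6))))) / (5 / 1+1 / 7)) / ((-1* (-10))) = -13125 / 16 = -820.31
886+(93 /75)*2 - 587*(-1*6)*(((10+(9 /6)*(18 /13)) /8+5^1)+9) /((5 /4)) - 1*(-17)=14496746 /325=44605.37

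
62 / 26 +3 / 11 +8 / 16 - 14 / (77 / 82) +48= 10367 / 286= 36.25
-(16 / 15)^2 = -256 / 225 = -1.14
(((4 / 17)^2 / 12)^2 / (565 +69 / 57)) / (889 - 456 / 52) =1976 / 46267883904033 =0.00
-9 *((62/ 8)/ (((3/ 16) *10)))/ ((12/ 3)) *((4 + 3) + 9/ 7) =-2697/ 35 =-77.06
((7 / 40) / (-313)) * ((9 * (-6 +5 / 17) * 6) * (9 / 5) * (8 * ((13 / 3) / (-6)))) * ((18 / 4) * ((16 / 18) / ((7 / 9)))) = -9.21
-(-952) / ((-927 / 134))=-127568 / 927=-137.61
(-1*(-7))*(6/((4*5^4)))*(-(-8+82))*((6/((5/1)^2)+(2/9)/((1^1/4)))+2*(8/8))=-182336/46875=-3.89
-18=-18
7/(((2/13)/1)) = 91/2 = 45.50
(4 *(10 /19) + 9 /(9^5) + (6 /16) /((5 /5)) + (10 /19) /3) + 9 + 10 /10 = 12621329 /997272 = 12.66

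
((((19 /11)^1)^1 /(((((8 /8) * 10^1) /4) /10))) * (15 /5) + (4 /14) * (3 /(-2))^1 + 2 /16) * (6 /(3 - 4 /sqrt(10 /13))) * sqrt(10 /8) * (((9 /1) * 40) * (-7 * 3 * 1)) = 76429575 * sqrt(5) /649 + 50953050 * sqrt(26) /649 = 663655.35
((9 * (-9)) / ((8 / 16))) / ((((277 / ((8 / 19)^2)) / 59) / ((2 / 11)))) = -1223424 / 1099967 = -1.11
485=485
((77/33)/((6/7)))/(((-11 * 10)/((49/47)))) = -2401/93060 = -0.03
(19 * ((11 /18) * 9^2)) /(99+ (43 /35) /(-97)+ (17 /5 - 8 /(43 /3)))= 54919557 /5946214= 9.24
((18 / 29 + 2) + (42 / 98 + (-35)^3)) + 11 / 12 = -104433839 / 2436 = -42871.03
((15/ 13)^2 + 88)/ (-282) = -15097/ 47658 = -0.32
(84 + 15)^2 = 9801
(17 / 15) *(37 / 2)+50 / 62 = 20249 / 930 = 21.77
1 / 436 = 0.00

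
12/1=12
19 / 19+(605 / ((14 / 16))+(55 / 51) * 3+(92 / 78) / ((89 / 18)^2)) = 8525108024 / 12253787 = 695.71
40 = 40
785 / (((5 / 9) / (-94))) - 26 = -132848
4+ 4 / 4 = 5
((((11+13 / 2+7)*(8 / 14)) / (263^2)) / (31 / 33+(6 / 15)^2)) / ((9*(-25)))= -154 / 188208849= -0.00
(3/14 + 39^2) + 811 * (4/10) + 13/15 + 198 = 429341/210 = 2044.48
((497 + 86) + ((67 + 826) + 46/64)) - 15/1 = 46775/32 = 1461.72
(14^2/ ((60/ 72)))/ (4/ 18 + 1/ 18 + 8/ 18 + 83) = 21168/ 7535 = 2.81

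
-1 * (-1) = 1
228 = 228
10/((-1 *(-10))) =1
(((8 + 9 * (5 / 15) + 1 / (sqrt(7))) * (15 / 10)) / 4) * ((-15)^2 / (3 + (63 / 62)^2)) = 238.07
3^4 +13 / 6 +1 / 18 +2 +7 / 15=3856 / 45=85.69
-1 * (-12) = 12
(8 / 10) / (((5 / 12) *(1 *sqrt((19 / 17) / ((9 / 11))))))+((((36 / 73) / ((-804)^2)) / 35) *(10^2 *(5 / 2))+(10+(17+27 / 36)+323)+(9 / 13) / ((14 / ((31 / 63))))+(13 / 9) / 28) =144 *sqrt(3553) / 5225+1318184141765 / 3757373802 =352.47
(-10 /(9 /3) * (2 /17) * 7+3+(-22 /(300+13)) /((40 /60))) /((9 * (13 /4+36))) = 9544 /22555719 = 0.00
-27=-27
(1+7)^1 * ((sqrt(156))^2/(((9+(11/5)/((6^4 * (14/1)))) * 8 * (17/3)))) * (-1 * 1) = -3265920/1067719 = -3.06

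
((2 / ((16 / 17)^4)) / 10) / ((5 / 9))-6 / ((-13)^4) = 21459159129 / 46794342400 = 0.46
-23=-23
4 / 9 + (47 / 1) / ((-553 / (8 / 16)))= 4001 / 9954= 0.40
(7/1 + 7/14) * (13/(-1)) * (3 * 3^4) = -47385/2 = -23692.50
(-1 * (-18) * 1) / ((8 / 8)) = 18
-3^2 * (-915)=8235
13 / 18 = 0.72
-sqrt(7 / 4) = -sqrt(7) / 2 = -1.32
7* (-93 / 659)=-0.99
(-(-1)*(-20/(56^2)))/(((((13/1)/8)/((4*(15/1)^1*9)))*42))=-225/4459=-0.05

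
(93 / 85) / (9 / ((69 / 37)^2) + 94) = 49197 / 4343075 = 0.01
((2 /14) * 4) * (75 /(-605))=-60 /847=-0.07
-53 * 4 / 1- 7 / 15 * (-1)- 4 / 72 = -19043 / 90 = -211.59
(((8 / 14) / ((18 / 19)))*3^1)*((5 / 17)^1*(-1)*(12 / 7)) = -760 / 833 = -0.91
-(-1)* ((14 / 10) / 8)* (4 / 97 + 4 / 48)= 203 / 9312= 0.02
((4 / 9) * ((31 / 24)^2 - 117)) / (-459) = 66431 / 594864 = 0.11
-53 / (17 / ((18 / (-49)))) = 1.15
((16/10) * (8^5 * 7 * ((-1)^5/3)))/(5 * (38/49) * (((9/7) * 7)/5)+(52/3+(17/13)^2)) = -15195701248/3232445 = -4700.99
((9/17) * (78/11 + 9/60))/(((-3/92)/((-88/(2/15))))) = 1319004/17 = 77588.47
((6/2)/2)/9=1/6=0.17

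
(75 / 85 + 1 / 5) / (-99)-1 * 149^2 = -186821507 / 8415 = -22201.01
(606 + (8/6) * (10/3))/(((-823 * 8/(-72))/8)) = 43952/823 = 53.40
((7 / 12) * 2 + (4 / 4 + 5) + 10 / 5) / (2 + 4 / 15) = 275 / 68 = 4.04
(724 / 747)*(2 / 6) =0.32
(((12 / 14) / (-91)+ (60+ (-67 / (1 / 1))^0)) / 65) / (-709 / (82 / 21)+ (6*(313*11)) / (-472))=-375922276 / 90279089355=-0.00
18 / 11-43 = -455 / 11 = -41.36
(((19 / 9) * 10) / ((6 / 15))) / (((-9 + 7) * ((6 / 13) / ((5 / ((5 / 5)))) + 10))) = -30875 / 11808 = -2.61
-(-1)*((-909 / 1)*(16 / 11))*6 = -87264 / 11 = -7933.09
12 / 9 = 4 / 3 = 1.33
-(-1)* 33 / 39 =11 / 13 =0.85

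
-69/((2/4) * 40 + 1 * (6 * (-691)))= 69/4126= 0.02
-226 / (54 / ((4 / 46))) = -226 / 621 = -0.36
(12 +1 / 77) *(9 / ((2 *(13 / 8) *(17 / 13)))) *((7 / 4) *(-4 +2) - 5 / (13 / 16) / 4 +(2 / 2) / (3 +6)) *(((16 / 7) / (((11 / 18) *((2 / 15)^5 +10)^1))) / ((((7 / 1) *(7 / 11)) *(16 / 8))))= -116624508750000 / 22161811092421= -5.26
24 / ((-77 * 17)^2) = 24 / 1713481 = 0.00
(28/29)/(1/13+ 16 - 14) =364/783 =0.46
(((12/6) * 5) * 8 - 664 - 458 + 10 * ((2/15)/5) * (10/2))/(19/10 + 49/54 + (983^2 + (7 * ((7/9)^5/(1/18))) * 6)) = -5689845/5284376947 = -0.00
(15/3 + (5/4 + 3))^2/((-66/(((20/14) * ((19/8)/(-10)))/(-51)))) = -26011/3015936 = -0.01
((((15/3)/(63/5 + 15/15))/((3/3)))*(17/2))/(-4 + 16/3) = 75/32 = 2.34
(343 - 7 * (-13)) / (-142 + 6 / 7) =-1519 / 494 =-3.07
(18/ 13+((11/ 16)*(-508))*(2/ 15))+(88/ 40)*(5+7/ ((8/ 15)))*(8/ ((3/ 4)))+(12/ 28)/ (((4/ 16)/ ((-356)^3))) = -211151277067/ 2730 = -77344790.13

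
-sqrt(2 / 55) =-sqrt(110) / 55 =-0.19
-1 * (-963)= 963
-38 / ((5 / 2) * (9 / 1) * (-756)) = 19 / 8505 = 0.00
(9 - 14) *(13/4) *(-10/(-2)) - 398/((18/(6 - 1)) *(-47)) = -133495/1692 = -78.90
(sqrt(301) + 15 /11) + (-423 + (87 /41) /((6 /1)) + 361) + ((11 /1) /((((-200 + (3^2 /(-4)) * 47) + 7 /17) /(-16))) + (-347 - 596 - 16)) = -19078561723 /18728226 + sqrt(301) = -1001.36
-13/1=-13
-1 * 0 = 0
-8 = -8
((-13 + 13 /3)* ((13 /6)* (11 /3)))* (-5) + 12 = 9619 /27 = 356.26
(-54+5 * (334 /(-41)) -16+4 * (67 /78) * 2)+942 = 1340186 /1599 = 838.14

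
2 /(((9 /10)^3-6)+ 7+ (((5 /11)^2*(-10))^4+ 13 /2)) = 0.08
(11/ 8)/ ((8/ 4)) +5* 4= 331/ 16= 20.69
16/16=1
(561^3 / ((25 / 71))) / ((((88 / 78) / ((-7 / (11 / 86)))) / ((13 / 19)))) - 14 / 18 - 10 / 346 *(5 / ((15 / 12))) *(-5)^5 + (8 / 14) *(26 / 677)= -116657141080297815341 / 7009691850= -16642263822.24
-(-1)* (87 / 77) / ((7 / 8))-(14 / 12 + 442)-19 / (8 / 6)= -2950219 / 6468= -456.13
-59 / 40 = -1.48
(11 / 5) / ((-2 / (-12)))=66 / 5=13.20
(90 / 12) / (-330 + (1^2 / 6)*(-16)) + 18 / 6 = 5943 / 1996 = 2.98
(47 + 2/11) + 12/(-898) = 232965/4939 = 47.17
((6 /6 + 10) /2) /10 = 11 /20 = 0.55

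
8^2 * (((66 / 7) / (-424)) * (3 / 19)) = -1584 / 7049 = -0.22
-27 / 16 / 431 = -27 / 6896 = -0.00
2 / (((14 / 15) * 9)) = 5 / 21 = 0.24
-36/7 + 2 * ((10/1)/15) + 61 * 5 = 6325/21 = 301.19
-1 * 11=-11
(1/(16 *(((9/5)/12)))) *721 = 3605/12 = 300.42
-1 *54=-54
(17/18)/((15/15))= 17/18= 0.94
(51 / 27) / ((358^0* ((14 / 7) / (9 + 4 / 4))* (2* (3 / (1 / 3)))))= 85 / 162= 0.52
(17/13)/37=17/481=0.04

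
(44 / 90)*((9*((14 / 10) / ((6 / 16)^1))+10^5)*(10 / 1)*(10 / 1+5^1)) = 22007392 / 3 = 7335797.33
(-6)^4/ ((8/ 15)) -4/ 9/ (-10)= 109352/ 45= 2430.04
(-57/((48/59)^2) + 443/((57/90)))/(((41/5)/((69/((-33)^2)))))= 1029259085/217172736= 4.74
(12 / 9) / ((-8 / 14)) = -7 / 3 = -2.33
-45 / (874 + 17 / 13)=-195 / 3793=-0.05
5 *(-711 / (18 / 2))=-395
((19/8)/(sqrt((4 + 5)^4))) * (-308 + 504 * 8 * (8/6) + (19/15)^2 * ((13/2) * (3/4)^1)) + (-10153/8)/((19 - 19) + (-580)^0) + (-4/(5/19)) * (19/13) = -5774714069/5054400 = -1142.51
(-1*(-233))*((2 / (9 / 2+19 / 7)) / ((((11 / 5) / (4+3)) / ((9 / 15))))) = 137004 / 1111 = 123.32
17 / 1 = 17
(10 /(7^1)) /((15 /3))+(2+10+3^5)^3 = 116069627 /7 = 16581375.29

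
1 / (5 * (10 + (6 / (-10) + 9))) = 1 / 92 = 0.01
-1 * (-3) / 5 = 3 / 5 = 0.60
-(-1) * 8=8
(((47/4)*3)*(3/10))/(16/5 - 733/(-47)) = 19881/35336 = 0.56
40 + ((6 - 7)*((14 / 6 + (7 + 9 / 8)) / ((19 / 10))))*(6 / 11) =15465 / 418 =37.00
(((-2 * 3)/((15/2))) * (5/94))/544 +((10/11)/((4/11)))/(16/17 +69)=542131/15200176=0.04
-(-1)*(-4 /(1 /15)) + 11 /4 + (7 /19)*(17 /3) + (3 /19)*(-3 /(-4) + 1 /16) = -50191 /912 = -55.03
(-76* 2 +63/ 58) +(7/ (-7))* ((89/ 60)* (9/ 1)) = -95273/ 580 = -164.26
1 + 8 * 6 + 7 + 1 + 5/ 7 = 404/ 7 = 57.71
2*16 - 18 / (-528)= 2819 / 88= 32.03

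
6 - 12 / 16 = 21 / 4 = 5.25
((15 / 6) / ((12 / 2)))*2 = 5 / 6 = 0.83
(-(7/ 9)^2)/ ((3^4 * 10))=-49/ 65610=-0.00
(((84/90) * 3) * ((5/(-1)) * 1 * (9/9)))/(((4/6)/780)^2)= -19164600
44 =44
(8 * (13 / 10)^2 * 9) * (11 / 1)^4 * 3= 133613766 / 25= 5344550.64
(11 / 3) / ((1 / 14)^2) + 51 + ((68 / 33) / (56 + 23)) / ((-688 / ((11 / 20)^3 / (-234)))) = 58733423426057 / 76310208000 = 769.67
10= 10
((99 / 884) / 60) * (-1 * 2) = -33 / 8840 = -0.00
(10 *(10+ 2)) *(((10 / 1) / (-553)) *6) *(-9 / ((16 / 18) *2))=36450 / 553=65.91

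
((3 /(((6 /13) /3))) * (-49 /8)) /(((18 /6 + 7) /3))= -5733 /160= -35.83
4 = 4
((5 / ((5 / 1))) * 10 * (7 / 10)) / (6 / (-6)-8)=-7 / 9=-0.78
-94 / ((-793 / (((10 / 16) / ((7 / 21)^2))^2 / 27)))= 3525 / 25376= 0.14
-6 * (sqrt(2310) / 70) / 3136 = -3 * sqrt(2310) / 109760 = -0.00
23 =23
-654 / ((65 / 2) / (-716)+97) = -936528 / 138839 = -6.75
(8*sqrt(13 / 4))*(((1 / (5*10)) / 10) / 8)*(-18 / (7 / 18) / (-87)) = 27*sqrt(13) / 50750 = 0.00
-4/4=-1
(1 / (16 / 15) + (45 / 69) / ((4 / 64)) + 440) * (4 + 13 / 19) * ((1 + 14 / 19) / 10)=97570077 / 265696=367.22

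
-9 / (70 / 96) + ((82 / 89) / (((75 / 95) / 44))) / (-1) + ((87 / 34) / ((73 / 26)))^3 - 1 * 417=-8571912238844638 / 17860542668745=-479.94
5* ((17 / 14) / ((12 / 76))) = 38.45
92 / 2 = 46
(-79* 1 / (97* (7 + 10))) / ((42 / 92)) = -3634 / 34629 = -0.10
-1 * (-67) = 67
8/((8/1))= 1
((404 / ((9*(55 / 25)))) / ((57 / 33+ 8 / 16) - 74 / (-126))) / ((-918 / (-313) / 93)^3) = 3229293454261945 / 13971731877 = 231130.51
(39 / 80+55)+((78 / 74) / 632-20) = 35.49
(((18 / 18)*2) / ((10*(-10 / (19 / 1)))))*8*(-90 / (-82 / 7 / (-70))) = 67032 / 41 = 1634.93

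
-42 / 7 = -6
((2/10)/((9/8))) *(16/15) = 128/675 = 0.19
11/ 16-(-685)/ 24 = 1403/ 48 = 29.23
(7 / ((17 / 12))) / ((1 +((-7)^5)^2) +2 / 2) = 28 / 1600693089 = 0.00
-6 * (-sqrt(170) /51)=2 * sqrt(170) /17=1.53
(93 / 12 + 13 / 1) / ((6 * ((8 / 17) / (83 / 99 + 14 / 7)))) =396491 / 19008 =20.86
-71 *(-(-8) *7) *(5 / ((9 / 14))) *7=-1948240 / 9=-216471.11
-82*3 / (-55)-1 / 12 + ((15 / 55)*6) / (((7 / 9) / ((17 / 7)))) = 307193 / 32340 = 9.50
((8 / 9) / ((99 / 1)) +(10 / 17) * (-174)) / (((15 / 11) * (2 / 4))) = -3100408 / 20655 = -150.10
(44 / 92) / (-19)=-11 / 437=-0.03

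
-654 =-654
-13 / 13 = -1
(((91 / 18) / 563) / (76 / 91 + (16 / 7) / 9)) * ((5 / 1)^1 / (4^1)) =41405 / 4017568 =0.01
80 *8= 640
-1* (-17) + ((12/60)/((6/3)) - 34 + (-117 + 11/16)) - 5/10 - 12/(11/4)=-121507/880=-138.08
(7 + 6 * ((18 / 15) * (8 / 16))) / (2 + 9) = 53 / 55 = 0.96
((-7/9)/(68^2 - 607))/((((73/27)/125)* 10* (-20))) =35/781976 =0.00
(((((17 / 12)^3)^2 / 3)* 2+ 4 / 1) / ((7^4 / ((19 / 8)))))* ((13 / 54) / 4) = 1483886833 / 2654706991104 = 0.00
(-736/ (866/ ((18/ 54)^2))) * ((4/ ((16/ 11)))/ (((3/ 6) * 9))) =-2024/ 35073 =-0.06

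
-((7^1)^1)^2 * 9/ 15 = -147/ 5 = -29.40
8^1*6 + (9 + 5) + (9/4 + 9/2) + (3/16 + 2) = 1135/16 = 70.94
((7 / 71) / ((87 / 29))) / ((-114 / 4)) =-14 / 12141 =-0.00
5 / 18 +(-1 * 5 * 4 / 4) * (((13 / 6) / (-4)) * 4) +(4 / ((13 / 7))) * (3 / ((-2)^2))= 1489 / 117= 12.73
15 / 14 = 1.07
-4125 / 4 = -1031.25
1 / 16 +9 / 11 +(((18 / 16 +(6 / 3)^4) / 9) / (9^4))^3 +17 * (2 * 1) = 40446901117757891635 / 1159578855957063168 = 34.88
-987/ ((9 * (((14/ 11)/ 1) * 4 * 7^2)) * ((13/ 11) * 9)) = -0.04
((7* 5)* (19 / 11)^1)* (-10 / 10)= -665 / 11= -60.45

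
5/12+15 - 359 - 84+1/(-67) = -343789/804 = -427.60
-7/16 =-0.44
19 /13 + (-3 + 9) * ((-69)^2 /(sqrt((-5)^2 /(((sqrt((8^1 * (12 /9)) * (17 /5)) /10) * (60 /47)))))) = 19 /13 + 57132 * 10^(3 /4) * sqrt(47) * 51^(1 /4) /1175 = 5010.83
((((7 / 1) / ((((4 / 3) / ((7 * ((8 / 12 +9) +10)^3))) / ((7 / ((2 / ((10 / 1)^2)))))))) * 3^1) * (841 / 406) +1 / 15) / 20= 12160148293 / 400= 30400370.73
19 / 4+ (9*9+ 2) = 351 / 4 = 87.75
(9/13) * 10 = 90/13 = 6.92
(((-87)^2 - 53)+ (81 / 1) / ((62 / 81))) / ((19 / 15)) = 6017.23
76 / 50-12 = -262 / 25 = -10.48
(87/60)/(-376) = -0.00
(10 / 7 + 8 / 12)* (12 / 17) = 176 / 119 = 1.48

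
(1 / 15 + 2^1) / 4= 0.52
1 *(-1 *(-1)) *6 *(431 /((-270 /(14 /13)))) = -6034 /585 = -10.31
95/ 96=0.99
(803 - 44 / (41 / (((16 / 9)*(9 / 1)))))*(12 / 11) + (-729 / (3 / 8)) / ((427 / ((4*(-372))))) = 133607748 / 17507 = 7631.68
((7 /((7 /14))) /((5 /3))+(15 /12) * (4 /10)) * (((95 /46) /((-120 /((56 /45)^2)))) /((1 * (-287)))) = 23674 /28643625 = 0.00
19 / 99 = 0.19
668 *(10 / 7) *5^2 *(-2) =-334000 / 7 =-47714.29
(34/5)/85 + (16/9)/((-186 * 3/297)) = -2014/2325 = -0.87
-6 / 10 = -3 / 5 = -0.60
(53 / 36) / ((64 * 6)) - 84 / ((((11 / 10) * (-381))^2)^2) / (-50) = 22429468930877 / 5850282530121216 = 0.00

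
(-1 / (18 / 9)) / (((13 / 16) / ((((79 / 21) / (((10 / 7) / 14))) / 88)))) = -553 / 2145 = -0.26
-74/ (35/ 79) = -5846/ 35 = -167.03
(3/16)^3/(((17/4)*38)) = 0.00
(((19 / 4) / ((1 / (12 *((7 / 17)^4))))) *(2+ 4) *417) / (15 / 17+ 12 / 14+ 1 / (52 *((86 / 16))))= 1339874645382 / 569667263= 2352.03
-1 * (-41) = 41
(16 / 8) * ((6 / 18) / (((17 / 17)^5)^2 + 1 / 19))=19 / 30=0.63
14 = 14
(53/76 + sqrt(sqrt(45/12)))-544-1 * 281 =-62647/76 + 15^(1/4) * sqrt(2)/2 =-822.91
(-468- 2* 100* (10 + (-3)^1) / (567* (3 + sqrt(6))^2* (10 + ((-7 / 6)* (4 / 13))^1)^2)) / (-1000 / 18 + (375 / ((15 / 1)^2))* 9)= 223324517 / 19350840- 845* sqrt(6) / 1935084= 11.54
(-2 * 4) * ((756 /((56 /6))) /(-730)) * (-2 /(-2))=324 /365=0.89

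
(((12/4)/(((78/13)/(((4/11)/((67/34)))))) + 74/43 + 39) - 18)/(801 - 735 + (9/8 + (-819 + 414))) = -36376/538747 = -0.07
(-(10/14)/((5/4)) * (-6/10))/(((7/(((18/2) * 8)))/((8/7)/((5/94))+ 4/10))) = 661824/8575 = 77.18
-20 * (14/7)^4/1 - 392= -712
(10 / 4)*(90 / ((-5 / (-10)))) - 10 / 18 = 449.44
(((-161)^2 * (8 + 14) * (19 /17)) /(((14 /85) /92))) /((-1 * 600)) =-593344.03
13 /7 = 1.86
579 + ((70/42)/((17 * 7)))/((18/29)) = 3720799/6426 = 579.02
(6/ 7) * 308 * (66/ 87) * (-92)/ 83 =-534336/ 2407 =-221.99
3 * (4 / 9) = 4 / 3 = 1.33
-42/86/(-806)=21/34658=0.00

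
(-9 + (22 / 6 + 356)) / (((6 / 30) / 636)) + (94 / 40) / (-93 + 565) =10526732847 / 9440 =1115120.00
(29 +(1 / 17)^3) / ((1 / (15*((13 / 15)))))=1852214 / 4913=377.00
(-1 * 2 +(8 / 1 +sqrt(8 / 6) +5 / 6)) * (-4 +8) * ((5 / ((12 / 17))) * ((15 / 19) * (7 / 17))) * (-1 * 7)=-50225 / 114 - 2450 * sqrt(3) / 57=-515.02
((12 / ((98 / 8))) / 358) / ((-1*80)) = -0.00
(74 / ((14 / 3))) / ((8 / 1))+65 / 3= 3973 / 168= 23.65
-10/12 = -5/6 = -0.83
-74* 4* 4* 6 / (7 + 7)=-3552 / 7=-507.43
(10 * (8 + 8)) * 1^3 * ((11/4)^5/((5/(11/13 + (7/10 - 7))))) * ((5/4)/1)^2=-570925795/13312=-42888.06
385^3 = 57066625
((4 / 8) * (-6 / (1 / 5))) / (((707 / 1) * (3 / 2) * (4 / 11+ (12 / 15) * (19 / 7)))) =-275 / 49288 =-0.01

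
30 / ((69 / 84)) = 840 / 23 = 36.52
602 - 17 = 585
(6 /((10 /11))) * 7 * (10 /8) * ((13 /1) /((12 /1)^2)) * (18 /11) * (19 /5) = 5187 /160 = 32.42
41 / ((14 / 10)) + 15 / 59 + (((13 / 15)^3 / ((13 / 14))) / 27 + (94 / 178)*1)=100799319437 / 3349481625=30.09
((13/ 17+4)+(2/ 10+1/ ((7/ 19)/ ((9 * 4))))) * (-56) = -488752/ 85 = -5750.02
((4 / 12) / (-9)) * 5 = -5 / 27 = -0.19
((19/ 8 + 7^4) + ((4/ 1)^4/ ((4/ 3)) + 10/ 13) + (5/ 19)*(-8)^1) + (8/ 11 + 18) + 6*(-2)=56530255/ 21736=2600.77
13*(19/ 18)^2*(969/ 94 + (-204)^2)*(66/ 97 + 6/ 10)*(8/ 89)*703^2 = 69576653755052041/ 2028755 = 34295246964.30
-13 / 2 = -6.50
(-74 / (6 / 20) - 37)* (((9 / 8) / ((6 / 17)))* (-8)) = 14467 / 2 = 7233.50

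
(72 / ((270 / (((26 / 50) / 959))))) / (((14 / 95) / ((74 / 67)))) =36556 / 33732825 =0.00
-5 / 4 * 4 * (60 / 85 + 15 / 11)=-1935 / 187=-10.35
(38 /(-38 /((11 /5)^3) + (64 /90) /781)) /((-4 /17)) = 1373572035 /30344756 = 45.27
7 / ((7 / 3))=3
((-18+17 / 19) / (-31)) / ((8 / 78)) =12675 / 2356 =5.38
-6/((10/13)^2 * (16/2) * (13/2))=-39/200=-0.20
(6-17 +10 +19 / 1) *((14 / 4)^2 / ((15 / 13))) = 191.10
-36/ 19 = -1.89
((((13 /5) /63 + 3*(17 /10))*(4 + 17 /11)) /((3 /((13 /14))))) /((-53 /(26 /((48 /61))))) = -2036841911 /370228320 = -5.50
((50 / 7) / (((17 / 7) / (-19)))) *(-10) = 558.82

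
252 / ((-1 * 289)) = -252 / 289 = -0.87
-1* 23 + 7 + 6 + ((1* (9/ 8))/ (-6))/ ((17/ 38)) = -1417/ 136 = -10.42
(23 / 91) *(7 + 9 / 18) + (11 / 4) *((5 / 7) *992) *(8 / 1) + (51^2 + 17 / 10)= 8277891 / 455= 18193.17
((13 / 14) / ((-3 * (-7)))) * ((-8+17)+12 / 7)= 325 / 686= 0.47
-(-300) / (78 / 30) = 1500 / 13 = 115.38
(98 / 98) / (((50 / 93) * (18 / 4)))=31 / 75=0.41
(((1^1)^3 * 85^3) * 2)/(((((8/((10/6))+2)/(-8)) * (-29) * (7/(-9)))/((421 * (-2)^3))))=215767684.73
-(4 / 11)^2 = -16 / 121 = -0.13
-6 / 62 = -3 / 31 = -0.10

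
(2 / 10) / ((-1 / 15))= -3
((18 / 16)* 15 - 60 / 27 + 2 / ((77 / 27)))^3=616794884755867 / 170400029184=3619.69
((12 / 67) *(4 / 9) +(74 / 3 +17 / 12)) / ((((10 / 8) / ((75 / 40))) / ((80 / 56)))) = 15025 / 268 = 56.06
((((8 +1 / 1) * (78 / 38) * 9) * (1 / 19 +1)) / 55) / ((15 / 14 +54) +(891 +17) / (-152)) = 0.06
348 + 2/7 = 2438/7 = 348.29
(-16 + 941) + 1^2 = 926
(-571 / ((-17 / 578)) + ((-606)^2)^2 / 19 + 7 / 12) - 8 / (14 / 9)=11328462471931 / 1596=7098034130.28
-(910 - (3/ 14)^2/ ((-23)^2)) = -910.00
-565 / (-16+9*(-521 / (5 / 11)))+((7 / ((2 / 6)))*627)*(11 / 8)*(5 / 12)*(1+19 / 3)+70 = 45782059065 / 826544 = 55389.74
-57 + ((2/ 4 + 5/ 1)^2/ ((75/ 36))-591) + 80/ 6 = -46511/ 75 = -620.15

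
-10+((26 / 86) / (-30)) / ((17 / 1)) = -219313 / 21930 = -10.00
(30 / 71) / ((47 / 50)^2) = 75000 / 156839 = 0.48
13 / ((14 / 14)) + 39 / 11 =182 / 11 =16.55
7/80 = 0.09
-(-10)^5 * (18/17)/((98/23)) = 20700000/833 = 24849.94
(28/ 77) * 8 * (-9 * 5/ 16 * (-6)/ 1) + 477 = 5787/ 11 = 526.09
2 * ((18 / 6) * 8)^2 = 1152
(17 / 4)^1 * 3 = 51 / 4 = 12.75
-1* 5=-5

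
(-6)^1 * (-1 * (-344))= -2064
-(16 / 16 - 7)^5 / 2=3888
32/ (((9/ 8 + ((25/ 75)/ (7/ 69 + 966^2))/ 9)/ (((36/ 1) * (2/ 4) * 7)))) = 18692027472384/ 5215409635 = 3584.00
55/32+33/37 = 3091/1184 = 2.61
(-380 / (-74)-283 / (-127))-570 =-2643829 / 4699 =-562.64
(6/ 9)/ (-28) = -1/ 42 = -0.02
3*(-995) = -2985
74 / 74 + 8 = 9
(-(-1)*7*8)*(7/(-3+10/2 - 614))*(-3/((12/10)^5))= 153125/198288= 0.77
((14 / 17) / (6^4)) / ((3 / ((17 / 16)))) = 7 / 31104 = 0.00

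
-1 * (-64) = 64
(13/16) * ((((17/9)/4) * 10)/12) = 1105/3456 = 0.32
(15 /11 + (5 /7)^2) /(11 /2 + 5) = 2020 /11319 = 0.18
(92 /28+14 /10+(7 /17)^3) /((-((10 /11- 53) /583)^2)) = -11210239051451 /18819271065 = -595.68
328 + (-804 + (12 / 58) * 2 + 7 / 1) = -13589 / 29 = -468.59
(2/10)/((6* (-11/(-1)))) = 1/330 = 0.00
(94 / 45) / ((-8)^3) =-47 / 11520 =-0.00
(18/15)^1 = 6/5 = 1.20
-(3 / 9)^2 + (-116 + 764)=5831 / 9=647.89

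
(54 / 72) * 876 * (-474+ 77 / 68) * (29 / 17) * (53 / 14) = -32470408395 / 16184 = -2006327.76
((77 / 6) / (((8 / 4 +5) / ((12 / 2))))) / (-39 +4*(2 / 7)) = -77 / 265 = -0.29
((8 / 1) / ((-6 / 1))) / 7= -4 / 21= -0.19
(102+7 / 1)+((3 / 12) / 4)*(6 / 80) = 69763 / 640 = 109.00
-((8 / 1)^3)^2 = -262144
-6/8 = -3/4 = -0.75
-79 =-79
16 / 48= 1 / 3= 0.33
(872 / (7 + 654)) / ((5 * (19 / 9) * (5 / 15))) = 23544 / 62795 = 0.37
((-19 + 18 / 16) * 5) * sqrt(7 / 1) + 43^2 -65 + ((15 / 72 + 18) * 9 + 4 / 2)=15599 / 8 -715 * sqrt(7) / 8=1713.41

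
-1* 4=-4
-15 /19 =-0.79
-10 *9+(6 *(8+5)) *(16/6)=118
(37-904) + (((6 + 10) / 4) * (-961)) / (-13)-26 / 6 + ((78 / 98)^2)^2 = -129329558251 / 224827239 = -575.24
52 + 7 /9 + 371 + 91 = 4633 /9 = 514.78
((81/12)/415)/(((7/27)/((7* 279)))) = 203391/1660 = 122.52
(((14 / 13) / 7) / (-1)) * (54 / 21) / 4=-9 / 91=-0.10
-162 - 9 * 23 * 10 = -2232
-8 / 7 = -1.14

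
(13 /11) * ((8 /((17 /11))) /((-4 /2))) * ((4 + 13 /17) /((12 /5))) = -1755 /289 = -6.07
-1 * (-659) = 659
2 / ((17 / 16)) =32 / 17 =1.88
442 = 442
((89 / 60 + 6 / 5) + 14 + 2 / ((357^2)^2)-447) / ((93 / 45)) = -139794803270033 / 671387567508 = -208.22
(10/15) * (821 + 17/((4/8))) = 570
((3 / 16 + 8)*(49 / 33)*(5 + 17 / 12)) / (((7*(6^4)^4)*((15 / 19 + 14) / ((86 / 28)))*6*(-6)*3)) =-749189 / 98628530079138840576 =-0.00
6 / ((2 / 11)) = 33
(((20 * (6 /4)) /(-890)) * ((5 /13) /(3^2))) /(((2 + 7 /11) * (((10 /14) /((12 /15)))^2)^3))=-5300793344 /4914990234375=-0.00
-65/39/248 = -5/744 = -0.01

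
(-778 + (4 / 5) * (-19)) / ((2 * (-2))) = 1983 / 10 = 198.30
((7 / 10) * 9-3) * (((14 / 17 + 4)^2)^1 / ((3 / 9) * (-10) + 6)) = 166419 / 5780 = 28.79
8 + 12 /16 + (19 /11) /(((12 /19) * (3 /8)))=6353 /396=16.04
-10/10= -1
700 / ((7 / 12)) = 1200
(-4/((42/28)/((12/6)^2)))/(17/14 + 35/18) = -672/199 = -3.38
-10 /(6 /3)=-5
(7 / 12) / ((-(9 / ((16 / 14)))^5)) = -8192 / 425329947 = -0.00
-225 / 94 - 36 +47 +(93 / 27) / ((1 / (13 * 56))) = 2128673 / 846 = 2516.16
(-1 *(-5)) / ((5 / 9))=9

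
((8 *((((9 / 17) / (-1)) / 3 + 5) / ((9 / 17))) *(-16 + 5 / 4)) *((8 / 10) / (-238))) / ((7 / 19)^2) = 6986072 / 262395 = 26.62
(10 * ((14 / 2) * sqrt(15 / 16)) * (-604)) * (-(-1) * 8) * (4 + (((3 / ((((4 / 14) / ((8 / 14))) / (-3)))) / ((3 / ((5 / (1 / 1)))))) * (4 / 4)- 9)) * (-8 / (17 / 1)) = -23676800 * sqrt(15) / 17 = -5394108.95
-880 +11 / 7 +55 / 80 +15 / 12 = -98167 / 112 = -876.49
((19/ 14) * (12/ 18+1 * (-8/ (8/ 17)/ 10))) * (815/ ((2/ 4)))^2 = -78245705/ 21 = -3725985.95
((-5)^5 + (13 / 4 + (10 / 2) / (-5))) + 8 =-12459 / 4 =-3114.75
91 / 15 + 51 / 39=1438 / 195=7.37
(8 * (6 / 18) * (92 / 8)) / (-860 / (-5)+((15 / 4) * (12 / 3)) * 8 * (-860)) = -23 / 77271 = -0.00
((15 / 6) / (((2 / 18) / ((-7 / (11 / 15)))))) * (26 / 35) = -1755 / 11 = -159.55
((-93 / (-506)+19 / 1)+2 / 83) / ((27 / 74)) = 29847641 / 566973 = 52.64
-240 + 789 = 549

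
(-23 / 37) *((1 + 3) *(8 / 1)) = -736 / 37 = -19.89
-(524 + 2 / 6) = -524.33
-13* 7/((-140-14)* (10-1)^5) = 13/1299078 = 0.00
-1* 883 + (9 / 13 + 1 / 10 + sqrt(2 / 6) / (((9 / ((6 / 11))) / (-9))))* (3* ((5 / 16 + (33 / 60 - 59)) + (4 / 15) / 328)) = -6698983 / 6560 + 114413* sqrt(3) / 3608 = -966.26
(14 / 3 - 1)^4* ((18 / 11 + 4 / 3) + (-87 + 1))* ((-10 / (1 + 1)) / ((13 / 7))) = 127642900 / 3159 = 40406.11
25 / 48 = 0.52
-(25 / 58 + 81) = -4723 / 58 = -81.43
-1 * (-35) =35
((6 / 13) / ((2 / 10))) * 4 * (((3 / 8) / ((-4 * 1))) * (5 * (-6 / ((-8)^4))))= 675 / 106496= 0.01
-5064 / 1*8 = -40512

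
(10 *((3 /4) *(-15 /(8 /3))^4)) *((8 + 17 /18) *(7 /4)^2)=205674.68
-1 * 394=-394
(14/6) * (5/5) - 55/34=73/102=0.72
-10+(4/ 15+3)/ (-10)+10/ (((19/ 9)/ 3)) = 11069/ 2850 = 3.88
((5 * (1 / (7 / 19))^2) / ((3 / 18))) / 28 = 5415 / 686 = 7.89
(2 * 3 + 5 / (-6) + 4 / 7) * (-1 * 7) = -241 / 6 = -40.17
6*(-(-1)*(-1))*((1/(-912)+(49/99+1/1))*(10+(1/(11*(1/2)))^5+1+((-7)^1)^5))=30403664966219/201957954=150544.53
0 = 0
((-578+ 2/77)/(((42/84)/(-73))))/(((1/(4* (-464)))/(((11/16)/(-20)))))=5383712.46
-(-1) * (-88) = -88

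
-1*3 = -3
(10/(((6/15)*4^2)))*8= 12.50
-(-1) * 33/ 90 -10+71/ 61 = -15499/ 1830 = -8.47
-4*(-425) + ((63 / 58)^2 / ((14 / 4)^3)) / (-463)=4633657538 / 2725681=1700.00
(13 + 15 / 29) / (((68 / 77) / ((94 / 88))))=16121 / 986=16.35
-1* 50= -50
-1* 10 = -10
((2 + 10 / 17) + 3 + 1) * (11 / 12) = 308 / 51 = 6.04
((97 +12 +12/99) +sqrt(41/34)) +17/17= sqrt(1394)/34 +3634/33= 111.22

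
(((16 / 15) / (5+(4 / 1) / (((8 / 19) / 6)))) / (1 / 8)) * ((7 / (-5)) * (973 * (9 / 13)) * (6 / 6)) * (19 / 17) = -24846528 / 171275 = -145.07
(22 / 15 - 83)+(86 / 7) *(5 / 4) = -13897 / 210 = -66.18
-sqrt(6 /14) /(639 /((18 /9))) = -2 * sqrt(21) /4473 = -0.00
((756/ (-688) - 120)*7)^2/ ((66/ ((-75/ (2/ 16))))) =-531462870225/ 81356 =-6532559.00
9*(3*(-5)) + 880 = 745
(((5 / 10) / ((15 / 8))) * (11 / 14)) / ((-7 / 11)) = -242 / 735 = -0.33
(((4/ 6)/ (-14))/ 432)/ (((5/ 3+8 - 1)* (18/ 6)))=-1/ 235872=-0.00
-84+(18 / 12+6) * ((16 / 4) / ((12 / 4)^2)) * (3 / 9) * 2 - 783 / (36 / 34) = -14783 / 18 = -821.28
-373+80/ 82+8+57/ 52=-773763/ 2132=-362.93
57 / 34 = 1.68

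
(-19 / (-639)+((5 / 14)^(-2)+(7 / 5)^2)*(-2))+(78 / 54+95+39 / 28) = 78.27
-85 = -85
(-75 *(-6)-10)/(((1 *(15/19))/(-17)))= -28424/3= -9474.67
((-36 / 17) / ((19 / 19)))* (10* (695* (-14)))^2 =-340822440000 / 17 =-20048378823.53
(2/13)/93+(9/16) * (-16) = -10879/1209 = -9.00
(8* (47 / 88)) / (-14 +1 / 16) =-752 / 2453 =-0.31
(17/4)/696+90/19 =250883/52896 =4.74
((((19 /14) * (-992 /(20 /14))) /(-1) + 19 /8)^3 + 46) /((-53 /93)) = -5019357446726403 /3392000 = -1479763398.21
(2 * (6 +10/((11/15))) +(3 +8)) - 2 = 531/11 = 48.27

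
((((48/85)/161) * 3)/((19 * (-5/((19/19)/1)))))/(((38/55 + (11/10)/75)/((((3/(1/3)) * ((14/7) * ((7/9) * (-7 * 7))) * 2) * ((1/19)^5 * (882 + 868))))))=16299360000/107076942660691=0.00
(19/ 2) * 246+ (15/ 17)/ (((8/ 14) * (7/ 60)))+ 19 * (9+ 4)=44153/ 17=2597.24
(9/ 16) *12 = 27/ 4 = 6.75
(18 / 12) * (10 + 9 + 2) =63 / 2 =31.50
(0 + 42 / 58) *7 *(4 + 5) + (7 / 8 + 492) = 124931 / 232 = 538.50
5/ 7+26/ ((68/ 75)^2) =523435/ 16184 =32.34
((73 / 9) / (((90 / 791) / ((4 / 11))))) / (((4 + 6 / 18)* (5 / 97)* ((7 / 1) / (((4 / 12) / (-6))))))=-800153 / 868725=-0.92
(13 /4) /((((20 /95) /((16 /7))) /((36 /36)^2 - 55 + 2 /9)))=-1897.59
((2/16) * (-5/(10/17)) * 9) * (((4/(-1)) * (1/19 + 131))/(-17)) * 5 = -56025/38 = -1474.34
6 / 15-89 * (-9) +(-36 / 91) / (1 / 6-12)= 801.43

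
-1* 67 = -67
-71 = -71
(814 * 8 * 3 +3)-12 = 19527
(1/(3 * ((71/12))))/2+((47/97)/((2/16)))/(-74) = -6170/254819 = -0.02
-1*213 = -213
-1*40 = -40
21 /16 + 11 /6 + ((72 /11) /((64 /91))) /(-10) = 731 /330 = 2.22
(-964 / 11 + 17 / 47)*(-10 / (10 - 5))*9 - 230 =693268 / 517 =1340.94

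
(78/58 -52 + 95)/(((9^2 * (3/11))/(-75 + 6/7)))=-2447258/16443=-148.83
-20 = -20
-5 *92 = -460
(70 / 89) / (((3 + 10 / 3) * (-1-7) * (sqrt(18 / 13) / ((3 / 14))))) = -15 * sqrt(26) / 27056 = -0.00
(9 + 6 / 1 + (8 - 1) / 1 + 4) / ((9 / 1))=26 / 9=2.89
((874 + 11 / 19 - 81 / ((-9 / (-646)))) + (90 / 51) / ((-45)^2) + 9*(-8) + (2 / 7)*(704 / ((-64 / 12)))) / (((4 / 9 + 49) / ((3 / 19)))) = -1541172559 / 95583775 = -16.12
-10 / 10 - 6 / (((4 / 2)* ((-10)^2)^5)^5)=-1600000000000000000000000000000000000000000000000003 / 1600000000000000000000000000000000000000000000000000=-1.00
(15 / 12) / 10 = 1 / 8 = 0.12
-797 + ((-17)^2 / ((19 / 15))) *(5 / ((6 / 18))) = 49882 / 19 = 2625.37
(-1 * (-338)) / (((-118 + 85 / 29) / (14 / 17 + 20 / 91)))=-1216956 / 397103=-3.06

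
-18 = -18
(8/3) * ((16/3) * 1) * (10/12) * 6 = 640/9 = 71.11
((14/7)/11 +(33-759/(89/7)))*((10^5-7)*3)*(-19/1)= 147950242758/979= 151123843.47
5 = 5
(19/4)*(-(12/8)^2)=-171/16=-10.69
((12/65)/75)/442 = 2/359125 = 0.00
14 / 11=1.27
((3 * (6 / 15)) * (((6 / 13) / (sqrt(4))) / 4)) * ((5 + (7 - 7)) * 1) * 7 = 63 / 26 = 2.42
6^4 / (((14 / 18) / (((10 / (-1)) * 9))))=-1049760 / 7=-149965.71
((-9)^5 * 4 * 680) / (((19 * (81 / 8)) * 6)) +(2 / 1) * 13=-2643346 / 19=-139123.47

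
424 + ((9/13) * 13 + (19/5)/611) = 433.01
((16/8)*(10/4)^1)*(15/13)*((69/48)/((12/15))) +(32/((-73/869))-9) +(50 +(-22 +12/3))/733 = -16896092363/44519488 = -379.52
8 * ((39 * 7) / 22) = 1092 / 11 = 99.27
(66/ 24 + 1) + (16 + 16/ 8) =87/ 4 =21.75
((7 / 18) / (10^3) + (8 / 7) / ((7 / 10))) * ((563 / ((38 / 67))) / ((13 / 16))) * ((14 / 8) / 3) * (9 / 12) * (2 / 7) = 54331178303 / 217854000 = 249.39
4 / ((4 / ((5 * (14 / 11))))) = 70 / 11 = 6.36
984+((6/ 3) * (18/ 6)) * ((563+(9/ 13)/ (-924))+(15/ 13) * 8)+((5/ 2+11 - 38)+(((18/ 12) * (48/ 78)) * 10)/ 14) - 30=4367903/ 1001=4363.54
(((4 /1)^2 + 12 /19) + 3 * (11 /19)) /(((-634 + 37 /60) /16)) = -335040 /722057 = -0.46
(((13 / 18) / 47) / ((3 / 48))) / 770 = 52 / 162855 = 0.00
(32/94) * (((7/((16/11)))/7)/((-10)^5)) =-11/4700000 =-0.00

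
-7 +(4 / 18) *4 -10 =-145 / 9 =-16.11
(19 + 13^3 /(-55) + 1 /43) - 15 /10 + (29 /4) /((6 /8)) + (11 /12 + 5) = -194087 /28380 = -6.84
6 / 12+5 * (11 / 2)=28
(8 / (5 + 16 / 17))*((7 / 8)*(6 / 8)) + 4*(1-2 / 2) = 357 / 404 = 0.88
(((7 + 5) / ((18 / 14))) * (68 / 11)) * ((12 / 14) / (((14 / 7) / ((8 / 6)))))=1088 / 33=32.97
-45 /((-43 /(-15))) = -675 /43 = -15.70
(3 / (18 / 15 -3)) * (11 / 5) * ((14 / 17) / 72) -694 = -694.04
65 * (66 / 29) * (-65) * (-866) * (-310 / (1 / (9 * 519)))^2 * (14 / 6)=1181431234223530290000 / 29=40739008076673458275.86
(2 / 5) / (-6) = -1 / 15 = -0.07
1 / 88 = 0.01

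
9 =9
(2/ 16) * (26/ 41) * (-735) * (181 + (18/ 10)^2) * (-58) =127629957/ 205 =622585.16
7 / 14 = 1 / 2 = 0.50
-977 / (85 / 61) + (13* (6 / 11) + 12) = -637717 / 935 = -682.05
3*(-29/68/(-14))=87/952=0.09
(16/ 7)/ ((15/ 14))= 32/ 15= 2.13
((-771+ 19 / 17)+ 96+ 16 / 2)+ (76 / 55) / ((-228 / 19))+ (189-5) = -1352003 / 2805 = -482.00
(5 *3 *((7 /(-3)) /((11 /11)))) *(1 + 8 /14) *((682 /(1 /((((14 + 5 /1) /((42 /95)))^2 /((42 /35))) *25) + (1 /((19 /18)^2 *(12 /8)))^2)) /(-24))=7638032359375 /1749727008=4365.27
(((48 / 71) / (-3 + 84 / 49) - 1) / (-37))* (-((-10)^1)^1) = 3250 / 7881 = 0.41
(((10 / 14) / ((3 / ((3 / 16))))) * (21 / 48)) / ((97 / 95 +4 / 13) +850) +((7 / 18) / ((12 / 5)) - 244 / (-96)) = 19648561733 / 7267214592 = 2.70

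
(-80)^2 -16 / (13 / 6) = 83104 / 13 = 6392.62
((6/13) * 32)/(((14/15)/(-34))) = -48960/91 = -538.02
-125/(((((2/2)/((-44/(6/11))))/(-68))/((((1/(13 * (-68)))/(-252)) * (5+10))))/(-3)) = 138.51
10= 10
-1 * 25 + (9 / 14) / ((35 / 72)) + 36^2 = 311719 / 245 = 1272.32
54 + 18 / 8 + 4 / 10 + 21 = 77.65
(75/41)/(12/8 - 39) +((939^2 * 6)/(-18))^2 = 3541634310607/41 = 86381324648.95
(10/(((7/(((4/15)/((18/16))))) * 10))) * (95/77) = 608/14553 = 0.04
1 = 1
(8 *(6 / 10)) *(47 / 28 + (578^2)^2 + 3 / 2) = 18750836001942 / 35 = 535738171484.06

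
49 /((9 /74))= 3626 /9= 402.89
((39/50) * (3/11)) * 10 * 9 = 1053/55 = 19.15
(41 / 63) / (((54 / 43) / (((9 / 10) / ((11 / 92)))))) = 40549 / 10395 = 3.90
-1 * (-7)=7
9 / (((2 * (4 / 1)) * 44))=9 / 352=0.03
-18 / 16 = -9 / 8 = -1.12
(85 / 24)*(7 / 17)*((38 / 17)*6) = 665 / 34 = 19.56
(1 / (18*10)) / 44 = 1 / 7920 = 0.00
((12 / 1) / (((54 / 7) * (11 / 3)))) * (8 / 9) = 112 / 297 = 0.38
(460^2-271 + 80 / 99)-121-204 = 211004.81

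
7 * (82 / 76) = 287 / 38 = 7.55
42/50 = 21/25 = 0.84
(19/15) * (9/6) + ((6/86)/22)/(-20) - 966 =-3648155/3784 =-964.10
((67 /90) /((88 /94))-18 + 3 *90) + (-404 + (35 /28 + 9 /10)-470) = -2451457 /3960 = -619.05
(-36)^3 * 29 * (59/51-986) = 22652778816/17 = 1332516400.94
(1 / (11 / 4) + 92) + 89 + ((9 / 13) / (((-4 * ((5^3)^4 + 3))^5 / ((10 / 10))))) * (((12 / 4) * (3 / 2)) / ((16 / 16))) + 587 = 195178996077738997007612035097678499890054681328773 / 254019043641165282428269331054716457500071165952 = 768.36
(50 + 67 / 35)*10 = 3634 / 7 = 519.14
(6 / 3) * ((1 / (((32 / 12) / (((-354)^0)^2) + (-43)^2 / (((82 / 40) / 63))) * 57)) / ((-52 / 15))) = -615 / 3452836712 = -0.00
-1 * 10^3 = -1000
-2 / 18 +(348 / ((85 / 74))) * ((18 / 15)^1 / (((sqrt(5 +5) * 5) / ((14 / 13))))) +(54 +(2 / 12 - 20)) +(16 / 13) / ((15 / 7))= 1081584 * sqrt(10) / 138125 +40517 / 1170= 59.39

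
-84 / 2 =-42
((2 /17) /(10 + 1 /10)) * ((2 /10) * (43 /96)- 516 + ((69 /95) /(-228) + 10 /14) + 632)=141674557 /104132616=1.36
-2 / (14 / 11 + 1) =-22 / 25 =-0.88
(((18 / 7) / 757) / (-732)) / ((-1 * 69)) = 0.00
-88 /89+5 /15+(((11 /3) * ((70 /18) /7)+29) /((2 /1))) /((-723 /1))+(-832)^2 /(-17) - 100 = -1205622038228 /29535273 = -40819.74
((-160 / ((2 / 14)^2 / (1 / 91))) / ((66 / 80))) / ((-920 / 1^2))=1120 / 9867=0.11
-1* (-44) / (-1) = -44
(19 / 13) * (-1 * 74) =-1406 / 13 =-108.15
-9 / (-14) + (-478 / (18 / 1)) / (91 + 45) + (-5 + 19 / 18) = -3329 / 952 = -3.50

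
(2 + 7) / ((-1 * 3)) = -3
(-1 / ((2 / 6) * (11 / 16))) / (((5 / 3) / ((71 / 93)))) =-3408 / 1705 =-2.00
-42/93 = -14/31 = -0.45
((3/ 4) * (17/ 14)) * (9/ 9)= 51/ 56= 0.91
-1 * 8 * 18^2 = -2592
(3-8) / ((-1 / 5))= 25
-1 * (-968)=968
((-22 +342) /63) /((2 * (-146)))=-80 /4599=-0.02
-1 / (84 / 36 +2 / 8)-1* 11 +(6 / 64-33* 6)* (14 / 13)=-1447685 / 6448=-224.52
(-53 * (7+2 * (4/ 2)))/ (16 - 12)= -583/ 4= -145.75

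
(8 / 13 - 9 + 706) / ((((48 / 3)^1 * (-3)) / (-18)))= 27207 / 104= 261.61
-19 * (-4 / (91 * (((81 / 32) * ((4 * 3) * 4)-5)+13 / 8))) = 608 / 85995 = 0.01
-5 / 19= -0.26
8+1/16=129/16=8.06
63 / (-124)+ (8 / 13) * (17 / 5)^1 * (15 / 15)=12769 / 8060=1.58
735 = 735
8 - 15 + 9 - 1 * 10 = -8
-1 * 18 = -18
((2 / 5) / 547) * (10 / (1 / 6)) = 24 / 547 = 0.04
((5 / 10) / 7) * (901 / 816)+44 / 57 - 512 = -511.15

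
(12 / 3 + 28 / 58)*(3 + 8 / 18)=4030 / 261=15.44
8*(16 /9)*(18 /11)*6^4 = 30161.45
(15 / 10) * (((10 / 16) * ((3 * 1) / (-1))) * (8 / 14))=-45 / 28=-1.61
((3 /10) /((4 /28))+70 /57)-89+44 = -23753 /570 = -41.67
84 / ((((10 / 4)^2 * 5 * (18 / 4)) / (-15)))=-224 / 25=-8.96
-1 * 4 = -4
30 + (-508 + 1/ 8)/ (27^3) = 4719857/ 157464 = 29.97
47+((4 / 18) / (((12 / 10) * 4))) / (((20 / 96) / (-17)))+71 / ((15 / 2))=2371 / 45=52.69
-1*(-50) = 50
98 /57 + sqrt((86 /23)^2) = 7156 /1311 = 5.46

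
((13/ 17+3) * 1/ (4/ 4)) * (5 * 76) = 1430.59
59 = 59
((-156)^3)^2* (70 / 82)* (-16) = -196857407054423.41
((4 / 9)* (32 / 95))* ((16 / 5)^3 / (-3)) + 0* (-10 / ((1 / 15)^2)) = -1.64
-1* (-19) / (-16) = -19 / 16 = -1.19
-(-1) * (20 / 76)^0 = 1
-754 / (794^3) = -377 / 250283092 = -0.00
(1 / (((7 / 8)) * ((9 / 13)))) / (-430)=-52 / 13545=-0.00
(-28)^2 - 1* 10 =774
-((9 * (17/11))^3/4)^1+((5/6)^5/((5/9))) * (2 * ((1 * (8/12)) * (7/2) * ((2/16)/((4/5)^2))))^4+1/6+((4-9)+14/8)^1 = -1055353587399734461/1562775927128064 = -675.31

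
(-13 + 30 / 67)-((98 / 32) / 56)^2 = -13782227 / 1097728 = -12.56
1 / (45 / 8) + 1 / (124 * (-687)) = 0.18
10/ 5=2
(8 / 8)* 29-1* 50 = -21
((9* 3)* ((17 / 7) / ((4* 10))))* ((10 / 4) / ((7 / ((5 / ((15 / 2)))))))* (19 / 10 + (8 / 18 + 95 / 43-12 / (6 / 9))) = -5.25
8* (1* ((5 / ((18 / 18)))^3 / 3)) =1000 / 3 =333.33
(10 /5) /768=1 /384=0.00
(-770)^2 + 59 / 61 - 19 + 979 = 36225519 / 61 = 593860.97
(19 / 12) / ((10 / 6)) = 19 / 20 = 0.95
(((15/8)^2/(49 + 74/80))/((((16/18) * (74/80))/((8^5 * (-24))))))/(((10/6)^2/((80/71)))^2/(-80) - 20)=66045188505600/19686172381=3354.90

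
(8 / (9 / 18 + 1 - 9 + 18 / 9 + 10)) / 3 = 16 / 27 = 0.59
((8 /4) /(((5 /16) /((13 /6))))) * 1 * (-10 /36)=-104 /27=-3.85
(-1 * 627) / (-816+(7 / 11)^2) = 75867 / 98687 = 0.77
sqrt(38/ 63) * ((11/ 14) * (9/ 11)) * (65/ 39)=5 * sqrt(266)/ 98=0.83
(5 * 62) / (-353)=-310 / 353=-0.88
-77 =-77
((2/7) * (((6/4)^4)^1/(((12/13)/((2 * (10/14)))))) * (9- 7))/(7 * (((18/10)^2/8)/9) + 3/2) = 14625/5929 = 2.47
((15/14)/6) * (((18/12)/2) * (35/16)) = 0.29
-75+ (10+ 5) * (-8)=-195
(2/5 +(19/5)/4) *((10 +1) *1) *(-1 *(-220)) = 3267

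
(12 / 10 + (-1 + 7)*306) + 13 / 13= 9191 / 5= 1838.20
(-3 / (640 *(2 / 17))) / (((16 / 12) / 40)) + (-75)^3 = -54000153 / 128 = -421876.20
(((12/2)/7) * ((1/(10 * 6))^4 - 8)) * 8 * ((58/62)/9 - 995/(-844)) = -31319757777919/445049640000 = -70.37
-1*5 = -5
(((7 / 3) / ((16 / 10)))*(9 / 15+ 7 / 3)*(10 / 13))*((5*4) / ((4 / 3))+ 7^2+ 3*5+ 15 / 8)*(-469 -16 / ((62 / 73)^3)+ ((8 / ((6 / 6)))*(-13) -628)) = -326568.98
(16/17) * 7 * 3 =336/17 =19.76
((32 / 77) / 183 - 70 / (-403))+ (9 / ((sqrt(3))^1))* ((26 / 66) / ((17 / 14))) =999266 / 5678673+ 182* sqrt(3) / 187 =1.86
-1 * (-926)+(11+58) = 995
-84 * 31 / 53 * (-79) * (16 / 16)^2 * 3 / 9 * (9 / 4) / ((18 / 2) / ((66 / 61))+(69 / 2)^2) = 2262876 / 931687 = 2.43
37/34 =1.09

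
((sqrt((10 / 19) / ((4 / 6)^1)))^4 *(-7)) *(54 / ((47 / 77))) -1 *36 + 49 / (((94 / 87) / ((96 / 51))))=-97091166 / 288439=-336.61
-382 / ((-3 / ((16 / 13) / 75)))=6112 / 2925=2.09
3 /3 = 1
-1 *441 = -441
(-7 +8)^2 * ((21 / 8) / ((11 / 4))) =21 / 22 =0.95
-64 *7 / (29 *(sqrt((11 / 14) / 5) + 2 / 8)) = 62720 / 1537 - 3584 *sqrt(770) / 1537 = -23.90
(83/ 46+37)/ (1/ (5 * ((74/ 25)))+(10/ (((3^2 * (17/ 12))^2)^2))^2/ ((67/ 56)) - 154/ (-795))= 53668817929446139968975/ 361364190896434195037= 148.52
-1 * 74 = -74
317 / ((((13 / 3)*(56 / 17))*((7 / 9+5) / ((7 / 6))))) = 48501 / 10816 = 4.48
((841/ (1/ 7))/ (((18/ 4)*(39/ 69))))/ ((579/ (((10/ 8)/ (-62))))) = -677005/ 8400132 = -0.08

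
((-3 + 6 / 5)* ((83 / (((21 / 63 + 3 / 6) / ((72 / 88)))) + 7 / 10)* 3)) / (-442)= 244107 / 243100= 1.00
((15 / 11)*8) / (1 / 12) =1440 / 11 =130.91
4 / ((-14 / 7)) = -2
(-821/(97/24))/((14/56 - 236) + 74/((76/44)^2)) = 28452576/29546879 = 0.96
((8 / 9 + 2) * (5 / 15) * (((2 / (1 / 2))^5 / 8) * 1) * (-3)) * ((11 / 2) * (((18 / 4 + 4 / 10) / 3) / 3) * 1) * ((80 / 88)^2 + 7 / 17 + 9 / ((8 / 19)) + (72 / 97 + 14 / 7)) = -206251564792 / 7346295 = -28075.59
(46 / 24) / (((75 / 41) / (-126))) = -6601 / 50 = -132.02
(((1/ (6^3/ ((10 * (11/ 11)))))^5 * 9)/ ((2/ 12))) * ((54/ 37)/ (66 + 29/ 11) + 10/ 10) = 17830625/ 1520210363904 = 0.00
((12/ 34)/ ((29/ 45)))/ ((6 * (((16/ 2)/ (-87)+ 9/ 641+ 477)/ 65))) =5624775/ 452140738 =0.01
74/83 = 0.89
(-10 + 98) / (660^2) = 0.00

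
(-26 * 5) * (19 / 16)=-1235 / 8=-154.38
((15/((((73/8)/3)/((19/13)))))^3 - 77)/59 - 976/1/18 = -22319833704265/453829955319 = -49.18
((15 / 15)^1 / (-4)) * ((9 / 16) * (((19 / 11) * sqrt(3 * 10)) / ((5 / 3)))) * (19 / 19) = -513 * sqrt(30) / 3520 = -0.80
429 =429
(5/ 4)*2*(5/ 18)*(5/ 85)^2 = 25/ 10404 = 0.00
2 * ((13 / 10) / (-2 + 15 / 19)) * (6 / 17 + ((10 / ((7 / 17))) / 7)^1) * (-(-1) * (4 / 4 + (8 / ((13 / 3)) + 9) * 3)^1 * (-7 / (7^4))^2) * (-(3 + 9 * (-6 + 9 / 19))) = -1232742912 / 11270185955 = -0.11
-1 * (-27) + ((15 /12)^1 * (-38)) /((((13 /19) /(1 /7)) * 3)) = 23.69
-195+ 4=-191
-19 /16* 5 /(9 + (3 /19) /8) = -1805 /2742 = -0.66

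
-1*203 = -203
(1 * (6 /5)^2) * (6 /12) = 18 /25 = 0.72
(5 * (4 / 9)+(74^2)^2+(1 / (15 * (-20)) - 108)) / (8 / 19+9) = 512768640743 / 161100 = 3182921.42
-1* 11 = -11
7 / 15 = 0.47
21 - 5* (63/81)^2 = 1456/81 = 17.98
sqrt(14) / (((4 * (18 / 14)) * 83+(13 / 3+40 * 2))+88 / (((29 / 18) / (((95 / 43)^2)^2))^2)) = 0.00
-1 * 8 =-8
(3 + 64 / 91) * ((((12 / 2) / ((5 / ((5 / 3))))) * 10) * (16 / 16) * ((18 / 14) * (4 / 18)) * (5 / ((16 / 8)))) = 33700 / 637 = 52.90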